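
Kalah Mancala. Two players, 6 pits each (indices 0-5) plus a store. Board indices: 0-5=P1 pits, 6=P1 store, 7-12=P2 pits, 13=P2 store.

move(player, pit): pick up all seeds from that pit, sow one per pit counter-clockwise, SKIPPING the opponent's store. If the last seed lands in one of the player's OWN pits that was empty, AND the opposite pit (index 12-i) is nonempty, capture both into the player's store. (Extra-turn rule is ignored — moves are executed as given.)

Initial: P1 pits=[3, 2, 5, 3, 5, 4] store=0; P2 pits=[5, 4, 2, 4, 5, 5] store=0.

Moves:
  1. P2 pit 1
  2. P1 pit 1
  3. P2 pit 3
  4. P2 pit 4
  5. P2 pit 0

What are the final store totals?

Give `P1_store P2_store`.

Answer: 0 2

Derivation:
Move 1: P2 pit1 -> P1=[3,2,5,3,5,4](0) P2=[5,0,3,5,6,6](0)
Move 2: P1 pit1 -> P1=[3,0,6,4,5,4](0) P2=[5,0,3,5,6,6](0)
Move 3: P2 pit3 -> P1=[4,1,6,4,5,4](0) P2=[5,0,3,0,7,7](1)
Move 4: P2 pit4 -> P1=[5,2,7,5,6,4](0) P2=[5,0,3,0,0,8](2)
Move 5: P2 pit0 -> P1=[5,2,7,5,6,4](0) P2=[0,1,4,1,1,9](2)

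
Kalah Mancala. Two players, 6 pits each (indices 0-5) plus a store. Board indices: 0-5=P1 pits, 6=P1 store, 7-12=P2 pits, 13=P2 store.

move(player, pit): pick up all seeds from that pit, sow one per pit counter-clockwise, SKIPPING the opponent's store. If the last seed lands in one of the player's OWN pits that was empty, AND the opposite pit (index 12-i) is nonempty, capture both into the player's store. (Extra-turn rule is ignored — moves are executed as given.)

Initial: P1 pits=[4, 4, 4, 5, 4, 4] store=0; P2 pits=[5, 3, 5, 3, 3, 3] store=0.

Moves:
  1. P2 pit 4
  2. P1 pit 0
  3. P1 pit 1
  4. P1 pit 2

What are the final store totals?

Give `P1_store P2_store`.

Move 1: P2 pit4 -> P1=[5,4,4,5,4,4](0) P2=[5,3,5,3,0,4](1)
Move 2: P1 pit0 -> P1=[0,5,5,6,5,5](0) P2=[5,3,5,3,0,4](1)
Move 3: P1 pit1 -> P1=[0,0,6,7,6,6](1) P2=[5,3,5,3,0,4](1)
Move 4: P1 pit2 -> P1=[0,0,0,8,7,7](2) P2=[6,4,5,3,0,4](1)

Answer: 2 1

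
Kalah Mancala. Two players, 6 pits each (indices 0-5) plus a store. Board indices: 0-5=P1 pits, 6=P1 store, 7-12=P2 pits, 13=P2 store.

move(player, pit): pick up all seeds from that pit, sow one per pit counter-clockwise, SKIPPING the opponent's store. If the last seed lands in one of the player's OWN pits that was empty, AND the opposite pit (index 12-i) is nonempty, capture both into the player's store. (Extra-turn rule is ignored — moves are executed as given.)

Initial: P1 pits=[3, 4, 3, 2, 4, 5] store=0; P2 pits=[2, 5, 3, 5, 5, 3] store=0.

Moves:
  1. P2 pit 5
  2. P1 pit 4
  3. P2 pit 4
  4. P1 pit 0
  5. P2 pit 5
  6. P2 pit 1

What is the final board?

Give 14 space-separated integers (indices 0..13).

Move 1: P2 pit5 -> P1=[4,5,3,2,4,5](0) P2=[2,5,3,5,5,0](1)
Move 2: P1 pit4 -> P1=[4,5,3,2,0,6](1) P2=[3,6,3,5,5,0](1)
Move 3: P2 pit4 -> P1=[5,6,4,2,0,6](1) P2=[3,6,3,5,0,1](2)
Move 4: P1 pit0 -> P1=[0,7,5,3,1,7](1) P2=[3,6,3,5,0,1](2)
Move 5: P2 pit5 -> P1=[0,7,5,3,1,7](1) P2=[3,6,3,5,0,0](3)
Move 6: P2 pit1 -> P1=[1,7,5,3,1,7](1) P2=[3,0,4,6,1,1](4)

Answer: 1 7 5 3 1 7 1 3 0 4 6 1 1 4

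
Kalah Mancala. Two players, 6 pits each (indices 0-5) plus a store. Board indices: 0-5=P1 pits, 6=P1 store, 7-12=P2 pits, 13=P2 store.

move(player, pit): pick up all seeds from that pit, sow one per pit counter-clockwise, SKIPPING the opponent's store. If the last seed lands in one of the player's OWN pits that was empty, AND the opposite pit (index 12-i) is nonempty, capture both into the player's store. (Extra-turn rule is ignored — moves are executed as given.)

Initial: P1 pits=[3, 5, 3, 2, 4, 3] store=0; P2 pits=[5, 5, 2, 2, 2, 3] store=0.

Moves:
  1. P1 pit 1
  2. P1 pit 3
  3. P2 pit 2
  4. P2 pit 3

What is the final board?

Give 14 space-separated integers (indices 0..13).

Answer: 3 0 4 0 6 5 2 5 5 0 0 4 4 1

Derivation:
Move 1: P1 pit1 -> P1=[3,0,4,3,5,4](1) P2=[5,5,2,2,2,3](0)
Move 2: P1 pit3 -> P1=[3,0,4,0,6,5](2) P2=[5,5,2,2,2,3](0)
Move 3: P2 pit2 -> P1=[3,0,4,0,6,5](2) P2=[5,5,0,3,3,3](0)
Move 4: P2 pit3 -> P1=[3,0,4,0,6,5](2) P2=[5,5,0,0,4,4](1)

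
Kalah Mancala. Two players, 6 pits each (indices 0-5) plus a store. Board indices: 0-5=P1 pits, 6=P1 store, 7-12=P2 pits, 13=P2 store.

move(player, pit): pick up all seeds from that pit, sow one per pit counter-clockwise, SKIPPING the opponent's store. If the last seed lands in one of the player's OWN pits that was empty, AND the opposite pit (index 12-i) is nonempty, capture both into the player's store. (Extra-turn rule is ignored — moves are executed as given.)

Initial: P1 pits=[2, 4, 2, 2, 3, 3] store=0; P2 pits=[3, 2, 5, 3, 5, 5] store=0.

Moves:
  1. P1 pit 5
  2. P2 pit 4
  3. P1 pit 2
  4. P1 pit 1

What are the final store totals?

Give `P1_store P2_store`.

Move 1: P1 pit5 -> P1=[2,4,2,2,3,0](1) P2=[4,3,5,3,5,5](0)
Move 2: P2 pit4 -> P1=[3,5,3,2,3,0](1) P2=[4,3,5,3,0,6](1)
Move 3: P1 pit2 -> P1=[3,5,0,3,4,0](6) P2=[0,3,5,3,0,6](1)
Move 4: P1 pit1 -> P1=[3,0,1,4,5,1](7) P2=[0,3,5,3,0,6](1)

Answer: 7 1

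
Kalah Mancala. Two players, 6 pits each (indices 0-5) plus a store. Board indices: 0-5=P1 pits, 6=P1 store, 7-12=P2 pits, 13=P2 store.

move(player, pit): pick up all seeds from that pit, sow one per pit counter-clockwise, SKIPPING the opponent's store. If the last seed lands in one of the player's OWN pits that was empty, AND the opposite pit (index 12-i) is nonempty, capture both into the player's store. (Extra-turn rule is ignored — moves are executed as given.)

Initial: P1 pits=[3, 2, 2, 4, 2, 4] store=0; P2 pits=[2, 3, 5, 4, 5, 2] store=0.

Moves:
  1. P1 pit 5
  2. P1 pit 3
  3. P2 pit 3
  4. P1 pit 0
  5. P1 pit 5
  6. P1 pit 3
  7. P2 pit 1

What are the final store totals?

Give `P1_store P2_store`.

Move 1: P1 pit5 -> P1=[3,2,2,4,2,0](1) P2=[3,4,6,4,5,2](0)
Move 2: P1 pit3 -> P1=[3,2,2,0,3,1](2) P2=[4,4,6,4,5,2](0)
Move 3: P2 pit3 -> P1=[4,2,2,0,3,1](2) P2=[4,4,6,0,6,3](1)
Move 4: P1 pit0 -> P1=[0,3,3,1,4,1](2) P2=[4,4,6,0,6,3](1)
Move 5: P1 pit5 -> P1=[0,3,3,1,4,0](3) P2=[4,4,6,0,6,3](1)
Move 6: P1 pit3 -> P1=[0,3,3,0,5,0](3) P2=[4,4,6,0,6,3](1)
Move 7: P2 pit1 -> P1=[0,3,3,0,5,0](3) P2=[4,0,7,1,7,4](1)

Answer: 3 1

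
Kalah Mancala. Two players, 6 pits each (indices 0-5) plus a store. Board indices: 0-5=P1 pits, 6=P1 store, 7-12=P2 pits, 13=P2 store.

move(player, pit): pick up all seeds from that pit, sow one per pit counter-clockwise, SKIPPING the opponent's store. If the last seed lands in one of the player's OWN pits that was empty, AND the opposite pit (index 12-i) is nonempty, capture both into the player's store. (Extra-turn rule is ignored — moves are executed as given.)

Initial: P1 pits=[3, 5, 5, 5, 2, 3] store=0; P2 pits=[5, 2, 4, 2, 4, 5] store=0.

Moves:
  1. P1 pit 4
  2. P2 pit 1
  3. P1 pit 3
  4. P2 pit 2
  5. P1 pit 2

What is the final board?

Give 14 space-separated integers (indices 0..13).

Answer: 4 5 0 1 2 6 3 7 1 0 4 5 6 1

Derivation:
Move 1: P1 pit4 -> P1=[3,5,5,5,0,4](1) P2=[5,2,4,2,4,5](0)
Move 2: P2 pit1 -> P1=[3,5,5,5,0,4](1) P2=[5,0,5,3,4,5](0)
Move 3: P1 pit3 -> P1=[3,5,5,0,1,5](2) P2=[6,1,5,3,4,5](0)
Move 4: P2 pit2 -> P1=[4,5,5,0,1,5](2) P2=[6,1,0,4,5,6](1)
Move 5: P1 pit2 -> P1=[4,5,0,1,2,6](3) P2=[7,1,0,4,5,6](1)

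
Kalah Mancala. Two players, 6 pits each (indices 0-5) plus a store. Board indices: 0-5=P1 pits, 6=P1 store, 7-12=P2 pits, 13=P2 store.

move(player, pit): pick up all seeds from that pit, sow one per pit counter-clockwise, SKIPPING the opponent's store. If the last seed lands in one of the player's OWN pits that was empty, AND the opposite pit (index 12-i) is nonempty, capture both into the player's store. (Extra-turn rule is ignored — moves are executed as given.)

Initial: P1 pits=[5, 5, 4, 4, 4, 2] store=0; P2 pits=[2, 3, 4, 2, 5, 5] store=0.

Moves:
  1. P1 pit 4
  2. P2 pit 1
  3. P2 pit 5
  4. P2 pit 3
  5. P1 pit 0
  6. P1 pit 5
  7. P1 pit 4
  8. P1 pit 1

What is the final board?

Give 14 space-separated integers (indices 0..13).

Move 1: P1 pit4 -> P1=[5,5,4,4,0,3](1) P2=[3,4,4,2,5,5](0)
Move 2: P2 pit1 -> P1=[5,5,4,4,0,3](1) P2=[3,0,5,3,6,6](0)
Move 3: P2 pit5 -> P1=[6,6,5,5,1,3](1) P2=[3,0,5,3,6,0](1)
Move 4: P2 pit3 -> P1=[6,6,5,5,1,3](1) P2=[3,0,5,0,7,1](2)
Move 5: P1 pit0 -> P1=[0,7,6,6,2,4](2) P2=[3,0,5,0,7,1](2)
Move 6: P1 pit5 -> P1=[0,7,6,6,2,0](3) P2=[4,1,6,0,7,1](2)
Move 7: P1 pit4 -> P1=[0,7,6,6,0,1](4) P2=[4,1,6,0,7,1](2)
Move 8: P1 pit1 -> P1=[0,0,7,7,1,2](5) P2=[5,2,6,0,7,1](2)

Answer: 0 0 7 7 1 2 5 5 2 6 0 7 1 2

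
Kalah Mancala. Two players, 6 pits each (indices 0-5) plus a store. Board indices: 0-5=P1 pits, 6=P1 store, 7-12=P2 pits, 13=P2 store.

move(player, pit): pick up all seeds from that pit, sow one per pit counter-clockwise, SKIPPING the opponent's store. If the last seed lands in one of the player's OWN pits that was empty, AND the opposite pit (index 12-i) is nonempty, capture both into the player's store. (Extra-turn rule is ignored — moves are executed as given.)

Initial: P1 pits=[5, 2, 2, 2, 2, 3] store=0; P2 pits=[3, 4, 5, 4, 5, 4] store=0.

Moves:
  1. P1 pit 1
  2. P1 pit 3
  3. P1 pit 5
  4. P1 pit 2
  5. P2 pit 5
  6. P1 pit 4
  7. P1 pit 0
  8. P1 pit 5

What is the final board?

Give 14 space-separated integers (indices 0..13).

Move 1: P1 pit1 -> P1=[5,0,3,3,2,3](0) P2=[3,4,5,4,5,4](0)
Move 2: P1 pit3 -> P1=[5,0,3,0,3,4](1) P2=[3,4,5,4,5,4](0)
Move 3: P1 pit5 -> P1=[5,0,3,0,3,0](2) P2=[4,5,6,4,5,4](0)
Move 4: P1 pit2 -> P1=[5,0,0,1,4,0](7) P2=[0,5,6,4,5,4](0)
Move 5: P2 pit5 -> P1=[6,1,1,1,4,0](7) P2=[0,5,6,4,5,0](1)
Move 6: P1 pit4 -> P1=[6,1,1,1,0,1](8) P2=[1,6,6,4,5,0](1)
Move 7: P1 pit0 -> P1=[0,2,2,2,1,2](9) P2=[1,6,6,4,5,0](1)
Move 8: P1 pit5 -> P1=[0,2,2,2,1,0](10) P2=[2,6,6,4,5,0](1)

Answer: 0 2 2 2 1 0 10 2 6 6 4 5 0 1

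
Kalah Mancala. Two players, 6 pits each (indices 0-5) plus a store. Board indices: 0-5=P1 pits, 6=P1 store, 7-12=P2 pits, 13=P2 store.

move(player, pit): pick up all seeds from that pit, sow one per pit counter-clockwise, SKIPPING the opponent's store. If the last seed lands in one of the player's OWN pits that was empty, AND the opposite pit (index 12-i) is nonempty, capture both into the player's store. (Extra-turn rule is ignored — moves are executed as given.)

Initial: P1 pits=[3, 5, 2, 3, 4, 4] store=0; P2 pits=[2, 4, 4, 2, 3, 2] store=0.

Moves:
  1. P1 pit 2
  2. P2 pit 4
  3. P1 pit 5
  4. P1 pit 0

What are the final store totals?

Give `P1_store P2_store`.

Answer: 1 1

Derivation:
Move 1: P1 pit2 -> P1=[3,5,0,4,5,4](0) P2=[2,4,4,2,3,2](0)
Move 2: P2 pit4 -> P1=[4,5,0,4,5,4](0) P2=[2,4,4,2,0,3](1)
Move 3: P1 pit5 -> P1=[4,5,0,4,5,0](1) P2=[3,5,5,2,0,3](1)
Move 4: P1 pit0 -> P1=[0,6,1,5,6,0](1) P2=[3,5,5,2,0,3](1)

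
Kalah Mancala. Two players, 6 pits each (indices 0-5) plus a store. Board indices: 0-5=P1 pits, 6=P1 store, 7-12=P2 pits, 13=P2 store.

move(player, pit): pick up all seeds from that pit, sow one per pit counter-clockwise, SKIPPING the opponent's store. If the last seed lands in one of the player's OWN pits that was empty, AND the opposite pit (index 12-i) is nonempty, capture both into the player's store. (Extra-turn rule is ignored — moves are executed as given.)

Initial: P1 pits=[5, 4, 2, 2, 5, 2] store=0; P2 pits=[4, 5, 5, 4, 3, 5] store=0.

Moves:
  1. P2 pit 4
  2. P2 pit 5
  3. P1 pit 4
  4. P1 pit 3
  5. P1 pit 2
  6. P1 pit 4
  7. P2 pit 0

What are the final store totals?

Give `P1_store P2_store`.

Move 1: P2 pit4 -> P1=[6,4,2,2,5,2](0) P2=[4,5,5,4,0,6](1)
Move 2: P2 pit5 -> P1=[7,5,3,3,6,2](0) P2=[4,5,5,4,0,0](2)
Move 3: P1 pit4 -> P1=[7,5,3,3,0,3](1) P2=[5,6,6,5,0,0](2)
Move 4: P1 pit3 -> P1=[7,5,3,0,1,4](2) P2=[5,6,6,5,0,0](2)
Move 5: P1 pit2 -> P1=[7,5,0,1,2,5](2) P2=[5,6,6,5,0,0](2)
Move 6: P1 pit4 -> P1=[7,5,0,1,0,6](3) P2=[5,6,6,5,0,0](2)
Move 7: P2 pit0 -> P1=[0,5,0,1,0,6](3) P2=[0,7,7,6,1,0](10)

Answer: 3 10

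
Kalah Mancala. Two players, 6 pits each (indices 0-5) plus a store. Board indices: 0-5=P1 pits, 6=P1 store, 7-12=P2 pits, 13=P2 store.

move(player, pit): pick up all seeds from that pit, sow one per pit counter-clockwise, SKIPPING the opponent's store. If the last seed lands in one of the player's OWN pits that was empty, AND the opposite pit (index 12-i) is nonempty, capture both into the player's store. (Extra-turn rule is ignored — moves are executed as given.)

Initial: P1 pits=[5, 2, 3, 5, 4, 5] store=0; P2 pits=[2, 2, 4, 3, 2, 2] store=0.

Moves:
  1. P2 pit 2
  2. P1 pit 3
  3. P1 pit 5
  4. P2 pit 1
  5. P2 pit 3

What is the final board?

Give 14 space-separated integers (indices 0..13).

Answer: 6 3 4 0 5 0 2 4 0 2 0 6 5 2

Derivation:
Move 1: P2 pit2 -> P1=[5,2,3,5,4,5](0) P2=[2,2,0,4,3,3](1)
Move 2: P1 pit3 -> P1=[5,2,3,0,5,6](1) P2=[3,3,0,4,3,3](1)
Move 3: P1 pit5 -> P1=[5,2,3,0,5,0](2) P2=[4,4,1,5,4,3](1)
Move 4: P2 pit1 -> P1=[5,2,3,0,5,0](2) P2=[4,0,2,6,5,4](1)
Move 5: P2 pit3 -> P1=[6,3,4,0,5,0](2) P2=[4,0,2,0,6,5](2)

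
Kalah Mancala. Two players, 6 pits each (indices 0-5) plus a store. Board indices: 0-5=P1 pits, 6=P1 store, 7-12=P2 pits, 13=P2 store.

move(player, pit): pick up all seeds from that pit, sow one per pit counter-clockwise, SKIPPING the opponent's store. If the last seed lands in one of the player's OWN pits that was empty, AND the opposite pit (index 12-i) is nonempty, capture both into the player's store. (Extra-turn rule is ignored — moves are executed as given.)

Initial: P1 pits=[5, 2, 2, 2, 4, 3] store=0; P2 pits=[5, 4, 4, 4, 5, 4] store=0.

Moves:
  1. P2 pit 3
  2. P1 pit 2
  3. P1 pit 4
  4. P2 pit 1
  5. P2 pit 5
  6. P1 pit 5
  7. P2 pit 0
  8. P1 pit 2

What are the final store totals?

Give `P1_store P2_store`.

Answer: 2 4

Derivation:
Move 1: P2 pit3 -> P1=[6,2,2,2,4,3](0) P2=[5,4,4,0,6,5](1)
Move 2: P1 pit2 -> P1=[6,2,0,3,5,3](0) P2=[5,4,4,0,6,5](1)
Move 3: P1 pit4 -> P1=[6,2,0,3,0,4](1) P2=[6,5,5,0,6,5](1)
Move 4: P2 pit1 -> P1=[6,2,0,3,0,4](1) P2=[6,0,6,1,7,6](2)
Move 5: P2 pit5 -> P1=[7,3,1,4,1,4](1) P2=[6,0,6,1,7,0](3)
Move 6: P1 pit5 -> P1=[7,3,1,4,1,0](2) P2=[7,1,7,1,7,0](3)
Move 7: P2 pit0 -> P1=[8,3,1,4,1,0](2) P2=[0,2,8,2,8,1](4)
Move 8: P1 pit2 -> P1=[8,3,0,5,1,0](2) P2=[0,2,8,2,8,1](4)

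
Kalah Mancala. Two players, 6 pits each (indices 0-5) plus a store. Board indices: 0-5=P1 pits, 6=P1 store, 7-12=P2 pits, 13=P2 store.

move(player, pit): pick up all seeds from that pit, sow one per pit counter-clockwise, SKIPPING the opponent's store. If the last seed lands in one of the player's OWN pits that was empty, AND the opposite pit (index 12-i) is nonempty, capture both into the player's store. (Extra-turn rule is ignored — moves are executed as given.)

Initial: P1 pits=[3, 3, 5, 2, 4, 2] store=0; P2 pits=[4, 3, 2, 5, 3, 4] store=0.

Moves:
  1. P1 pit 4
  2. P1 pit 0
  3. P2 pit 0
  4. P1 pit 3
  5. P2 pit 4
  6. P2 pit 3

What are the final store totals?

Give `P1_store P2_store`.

Answer: 2 2

Derivation:
Move 1: P1 pit4 -> P1=[3,3,5,2,0,3](1) P2=[5,4,2,5,3,4](0)
Move 2: P1 pit0 -> P1=[0,4,6,3,0,3](1) P2=[5,4,2,5,3,4](0)
Move 3: P2 pit0 -> P1=[0,4,6,3,0,3](1) P2=[0,5,3,6,4,5](0)
Move 4: P1 pit3 -> P1=[0,4,6,0,1,4](2) P2=[0,5,3,6,4,5](0)
Move 5: P2 pit4 -> P1=[1,5,6,0,1,4](2) P2=[0,5,3,6,0,6](1)
Move 6: P2 pit3 -> P1=[2,6,7,0,1,4](2) P2=[0,5,3,0,1,7](2)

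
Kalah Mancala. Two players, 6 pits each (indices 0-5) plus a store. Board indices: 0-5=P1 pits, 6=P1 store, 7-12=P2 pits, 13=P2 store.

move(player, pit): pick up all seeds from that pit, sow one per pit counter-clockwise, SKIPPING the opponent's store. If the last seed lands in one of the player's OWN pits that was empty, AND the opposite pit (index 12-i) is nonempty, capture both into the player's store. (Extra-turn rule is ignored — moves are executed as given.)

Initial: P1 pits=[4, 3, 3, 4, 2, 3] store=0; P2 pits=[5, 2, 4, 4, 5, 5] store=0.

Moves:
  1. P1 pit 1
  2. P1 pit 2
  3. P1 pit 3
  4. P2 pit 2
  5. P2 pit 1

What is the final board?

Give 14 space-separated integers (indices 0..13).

Answer: 5 0 0 0 5 5 2 6 0 1 6 7 6 1

Derivation:
Move 1: P1 pit1 -> P1=[4,0,4,5,3,3](0) P2=[5,2,4,4,5,5](0)
Move 2: P1 pit2 -> P1=[4,0,0,6,4,4](1) P2=[5,2,4,4,5,5](0)
Move 3: P1 pit3 -> P1=[4,0,0,0,5,5](2) P2=[6,3,5,4,5,5](0)
Move 4: P2 pit2 -> P1=[5,0,0,0,5,5](2) P2=[6,3,0,5,6,6](1)
Move 5: P2 pit1 -> P1=[5,0,0,0,5,5](2) P2=[6,0,1,6,7,6](1)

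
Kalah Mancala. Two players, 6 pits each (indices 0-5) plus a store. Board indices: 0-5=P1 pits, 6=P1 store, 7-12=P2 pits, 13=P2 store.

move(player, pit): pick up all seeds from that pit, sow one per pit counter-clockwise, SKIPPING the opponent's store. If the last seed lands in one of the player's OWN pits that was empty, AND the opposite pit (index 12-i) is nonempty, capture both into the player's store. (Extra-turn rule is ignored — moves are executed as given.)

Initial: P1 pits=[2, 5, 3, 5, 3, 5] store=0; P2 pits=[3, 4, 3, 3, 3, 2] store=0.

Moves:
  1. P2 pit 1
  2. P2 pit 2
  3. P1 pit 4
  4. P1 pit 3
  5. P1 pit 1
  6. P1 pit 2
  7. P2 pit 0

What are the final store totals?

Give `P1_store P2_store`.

Answer: 4 1

Derivation:
Move 1: P2 pit1 -> P1=[2,5,3,5,3,5](0) P2=[3,0,4,4,4,3](0)
Move 2: P2 pit2 -> P1=[2,5,3,5,3,5](0) P2=[3,0,0,5,5,4](1)
Move 3: P1 pit4 -> P1=[2,5,3,5,0,6](1) P2=[4,0,0,5,5,4](1)
Move 4: P1 pit3 -> P1=[2,5,3,0,1,7](2) P2=[5,1,0,5,5,4](1)
Move 5: P1 pit1 -> P1=[2,0,4,1,2,8](3) P2=[5,1,0,5,5,4](1)
Move 6: P1 pit2 -> P1=[2,0,0,2,3,9](4) P2=[5,1,0,5,5,4](1)
Move 7: P2 pit0 -> P1=[2,0,0,2,3,9](4) P2=[0,2,1,6,6,5](1)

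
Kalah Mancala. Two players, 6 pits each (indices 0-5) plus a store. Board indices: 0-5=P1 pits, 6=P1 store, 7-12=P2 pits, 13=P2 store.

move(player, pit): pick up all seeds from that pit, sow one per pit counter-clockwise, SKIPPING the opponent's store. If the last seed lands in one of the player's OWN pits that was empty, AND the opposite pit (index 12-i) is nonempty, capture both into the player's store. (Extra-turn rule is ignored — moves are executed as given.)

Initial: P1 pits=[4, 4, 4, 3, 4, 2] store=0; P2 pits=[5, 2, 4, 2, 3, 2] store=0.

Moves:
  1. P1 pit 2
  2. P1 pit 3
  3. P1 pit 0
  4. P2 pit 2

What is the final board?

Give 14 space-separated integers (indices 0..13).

Answer: 0 5 1 1 7 4 2 6 2 0 3 4 3 1

Derivation:
Move 1: P1 pit2 -> P1=[4,4,0,4,5,3](1) P2=[5,2,4,2,3,2](0)
Move 2: P1 pit3 -> P1=[4,4,0,0,6,4](2) P2=[6,2,4,2,3,2](0)
Move 3: P1 pit0 -> P1=[0,5,1,1,7,4](2) P2=[6,2,4,2,3,2](0)
Move 4: P2 pit2 -> P1=[0,5,1,1,7,4](2) P2=[6,2,0,3,4,3](1)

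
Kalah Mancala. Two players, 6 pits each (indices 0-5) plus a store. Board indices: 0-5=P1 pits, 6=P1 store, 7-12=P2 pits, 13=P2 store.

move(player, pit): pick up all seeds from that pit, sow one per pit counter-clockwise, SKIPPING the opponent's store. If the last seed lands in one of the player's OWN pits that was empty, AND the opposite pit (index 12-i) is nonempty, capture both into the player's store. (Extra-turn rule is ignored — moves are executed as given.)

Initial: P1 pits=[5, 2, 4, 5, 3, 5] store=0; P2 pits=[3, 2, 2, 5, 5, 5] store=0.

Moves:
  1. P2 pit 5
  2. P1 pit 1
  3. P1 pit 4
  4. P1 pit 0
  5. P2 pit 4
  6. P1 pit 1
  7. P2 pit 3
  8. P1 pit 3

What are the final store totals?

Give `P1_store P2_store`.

Move 1: P2 pit5 -> P1=[6,3,5,6,3,5](0) P2=[3,2,2,5,5,0](1)
Move 2: P1 pit1 -> P1=[6,0,6,7,4,5](0) P2=[3,2,2,5,5,0](1)
Move 3: P1 pit4 -> P1=[6,0,6,7,0,6](1) P2=[4,3,2,5,5,0](1)
Move 4: P1 pit0 -> P1=[0,1,7,8,1,7](2) P2=[4,3,2,5,5,0](1)
Move 5: P2 pit4 -> P1=[1,2,8,8,1,7](2) P2=[4,3,2,5,0,1](2)
Move 6: P1 pit1 -> P1=[1,0,9,9,1,7](2) P2=[4,3,2,5,0,1](2)
Move 7: P2 pit3 -> P1=[2,1,9,9,1,7](2) P2=[4,3,2,0,1,2](3)
Move 8: P1 pit3 -> P1=[2,1,9,0,2,8](3) P2=[5,4,3,1,2,3](3)

Answer: 3 3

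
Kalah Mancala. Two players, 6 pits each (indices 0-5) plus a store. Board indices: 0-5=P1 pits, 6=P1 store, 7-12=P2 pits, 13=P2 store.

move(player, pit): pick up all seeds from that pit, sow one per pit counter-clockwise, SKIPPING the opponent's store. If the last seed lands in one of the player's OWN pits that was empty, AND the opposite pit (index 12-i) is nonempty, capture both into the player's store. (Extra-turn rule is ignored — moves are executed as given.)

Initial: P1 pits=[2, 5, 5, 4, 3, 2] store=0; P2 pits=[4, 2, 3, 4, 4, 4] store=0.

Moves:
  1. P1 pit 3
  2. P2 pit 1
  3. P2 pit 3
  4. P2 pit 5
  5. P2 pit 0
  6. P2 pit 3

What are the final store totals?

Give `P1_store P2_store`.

Move 1: P1 pit3 -> P1=[2,5,5,0,4,3](1) P2=[5,2,3,4,4,4](0)
Move 2: P2 pit1 -> P1=[2,5,5,0,4,3](1) P2=[5,0,4,5,4,4](0)
Move 3: P2 pit3 -> P1=[3,6,5,0,4,3](1) P2=[5,0,4,0,5,5](1)
Move 4: P2 pit5 -> P1=[4,7,6,1,4,3](1) P2=[5,0,4,0,5,0](2)
Move 5: P2 pit0 -> P1=[0,7,6,1,4,3](1) P2=[0,1,5,1,6,0](7)
Move 6: P2 pit3 -> P1=[0,7,6,1,4,3](1) P2=[0,1,5,0,7,0](7)

Answer: 1 7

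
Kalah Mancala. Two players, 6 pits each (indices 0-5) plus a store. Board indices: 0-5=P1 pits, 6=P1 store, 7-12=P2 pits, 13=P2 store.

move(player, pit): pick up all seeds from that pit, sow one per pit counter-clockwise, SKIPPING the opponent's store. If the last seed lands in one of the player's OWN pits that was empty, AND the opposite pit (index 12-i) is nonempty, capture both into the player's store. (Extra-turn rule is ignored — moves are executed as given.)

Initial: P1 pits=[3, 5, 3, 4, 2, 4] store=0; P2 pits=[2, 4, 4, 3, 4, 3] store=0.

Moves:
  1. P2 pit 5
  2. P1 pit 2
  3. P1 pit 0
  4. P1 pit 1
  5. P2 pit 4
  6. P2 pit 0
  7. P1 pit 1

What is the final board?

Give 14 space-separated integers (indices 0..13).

Answer: 1 0 3 7 5 6 1 0 6 5 4 0 1 2

Derivation:
Move 1: P2 pit5 -> P1=[4,6,3,4,2,4](0) P2=[2,4,4,3,4,0](1)
Move 2: P1 pit2 -> P1=[4,6,0,5,3,5](0) P2=[2,4,4,3,4,0](1)
Move 3: P1 pit0 -> P1=[0,7,1,6,4,5](0) P2=[2,4,4,3,4,0](1)
Move 4: P1 pit1 -> P1=[0,0,2,7,5,6](1) P2=[3,5,4,3,4,0](1)
Move 5: P2 pit4 -> P1=[1,1,2,7,5,6](1) P2=[3,5,4,3,0,1](2)
Move 6: P2 pit0 -> P1=[1,1,2,7,5,6](1) P2=[0,6,5,4,0,1](2)
Move 7: P1 pit1 -> P1=[1,0,3,7,5,6](1) P2=[0,6,5,4,0,1](2)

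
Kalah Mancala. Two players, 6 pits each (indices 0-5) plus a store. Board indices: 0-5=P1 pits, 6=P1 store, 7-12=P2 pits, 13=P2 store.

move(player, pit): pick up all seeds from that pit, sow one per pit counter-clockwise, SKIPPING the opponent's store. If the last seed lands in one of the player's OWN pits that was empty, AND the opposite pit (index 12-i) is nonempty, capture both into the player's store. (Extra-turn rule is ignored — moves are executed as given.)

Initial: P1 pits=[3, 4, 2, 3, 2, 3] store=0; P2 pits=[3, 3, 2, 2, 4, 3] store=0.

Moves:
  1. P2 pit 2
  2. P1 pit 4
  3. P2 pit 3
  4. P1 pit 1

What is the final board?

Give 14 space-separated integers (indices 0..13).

Answer: 3 0 3 4 1 5 1 3 3 0 0 6 4 1

Derivation:
Move 1: P2 pit2 -> P1=[3,4,2,3,2,3](0) P2=[3,3,0,3,5,3](0)
Move 2: P1 pit4 -> P1=[3,4,2,3,0,4](1) P2=[3,3,0,3,5,3](0)
Move 3: P2 pit3 -> P1=[3,4,2,3,0,4](1) P2=[3,3,0,0,6,4](1)
Move 4: P1 pit1 -> P1=[3,0,3,4,1,5](1) P2=[3,3,0,0,6,4](1)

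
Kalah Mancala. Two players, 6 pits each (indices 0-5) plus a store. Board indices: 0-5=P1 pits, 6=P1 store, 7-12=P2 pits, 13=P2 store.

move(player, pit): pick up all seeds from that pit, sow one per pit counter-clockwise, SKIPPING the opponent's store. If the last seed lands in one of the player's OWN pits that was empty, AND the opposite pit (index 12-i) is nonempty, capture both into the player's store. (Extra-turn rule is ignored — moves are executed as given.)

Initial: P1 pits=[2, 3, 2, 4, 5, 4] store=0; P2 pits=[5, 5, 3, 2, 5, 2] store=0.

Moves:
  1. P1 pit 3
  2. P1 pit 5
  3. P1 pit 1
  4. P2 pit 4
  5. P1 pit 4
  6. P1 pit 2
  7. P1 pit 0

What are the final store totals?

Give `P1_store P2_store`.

Answer: 4 1

Derivation:
Move 1: P1 pit3 -> P1=[2,3,2,0,6,5](1) P2=[6,5,3,2,5,2](0)
Move 2: P1 pit5 -> P1=[2,3,2,0,6,0](2) P2=[7,6,4,3,5,2](0)
Move 3: P1 pit1 -> P1=[2,0,3,1,7,0](2) P2=[7,6,4,3,5,2](0)
Move 4: P2 pit4 -> P1=[3,1,4,1,7,0](2) P2=[7,6,4,3,0,3](1)
Move 5: P1 pit4 -> P1=[3,1,4,1,0,1](3) P2=[8,7,5,4,1,3](1)
Move 6: P1 pit2 -> P1=[3,1,0,2,1,2](4) P2=[8,7,5,4,1,3](1)
Move 7: P1 pit0 -> P1=[0,2,1,3,1,2](4) P2=[8,7,5,4,1,3](1)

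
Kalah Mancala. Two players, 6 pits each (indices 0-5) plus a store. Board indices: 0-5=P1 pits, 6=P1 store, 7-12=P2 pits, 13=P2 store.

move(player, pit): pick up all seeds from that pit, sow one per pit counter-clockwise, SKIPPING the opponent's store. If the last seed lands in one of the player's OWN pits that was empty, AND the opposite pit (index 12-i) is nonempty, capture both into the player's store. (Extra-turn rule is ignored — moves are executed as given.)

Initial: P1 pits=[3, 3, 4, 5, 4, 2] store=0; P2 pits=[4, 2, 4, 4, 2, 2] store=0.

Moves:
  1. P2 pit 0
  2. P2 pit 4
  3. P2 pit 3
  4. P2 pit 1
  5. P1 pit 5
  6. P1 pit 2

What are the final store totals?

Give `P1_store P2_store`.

Answer: 2 2

Derivation:
Move 1: P2 pit0 -> P1=[3,3,4,5,4,2](0) P2=[0,3,5,5,3,2](0)
Move 2: P2 pit4 -> P1=[4,3,4,5,4,2](0) P2=[0,3,5,5,0,3](1)
Move 3: P2 pit3 -> P1=[5,4,4,5,4,2](0) P2=[0,3,5,0,1,4](2)
Move 4: P2 pit1 -> P1=[5,4,4,5,4,2](0) P2=[0,0,6,1,2,4](2)
Move 5: P1 pit5 -> P1=[5,4,4,5,4,0](1) P2=[1,0,6,1,2,4](2)
Move 6: P1 pit2 -> P1=[5,4,0,6,5,1](2) P2=[1,0,6,1,2,4](2)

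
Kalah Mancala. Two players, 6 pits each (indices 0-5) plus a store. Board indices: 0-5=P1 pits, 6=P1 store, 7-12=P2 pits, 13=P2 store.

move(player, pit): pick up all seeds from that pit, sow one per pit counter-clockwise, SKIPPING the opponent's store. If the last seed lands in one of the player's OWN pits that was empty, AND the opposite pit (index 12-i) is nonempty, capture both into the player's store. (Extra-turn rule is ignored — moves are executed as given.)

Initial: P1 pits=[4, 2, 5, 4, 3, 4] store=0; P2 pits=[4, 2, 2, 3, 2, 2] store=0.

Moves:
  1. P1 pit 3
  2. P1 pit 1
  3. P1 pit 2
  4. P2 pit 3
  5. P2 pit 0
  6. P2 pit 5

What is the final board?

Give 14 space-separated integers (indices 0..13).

Answer: 5 1 1 1 5 6 5 0 4 1 1 4 0 3

Derivation:
Move 1: P1 pit3 -> P1=[4,2,5,0,4,5](1) P2=[5,2,2,3,2,2](0)
Move 2: P1 pit1 -> P1=[4,0,6,0,4,5](4) P2=[5,2,0,3,2,2](0)
Move 3: P1 pit2 -> P1=[4,0,0,1,5,6](5) P2=[6,3,0,3,2,2](0)
Move 4: P2 pit3 -> P1=[4,0,0,1,5,6](5) P2=[6,3,0,0,3,3](1)
Move 5: P2 pit0 -> P1=[4,0,0,1,5,6](5) P2=[0,4,1,1,4,4](2)
Move 6: P2 pit5 -> P1=[5,1,1,1,5,6](5) P2=[0,4,1,1,4,0](3)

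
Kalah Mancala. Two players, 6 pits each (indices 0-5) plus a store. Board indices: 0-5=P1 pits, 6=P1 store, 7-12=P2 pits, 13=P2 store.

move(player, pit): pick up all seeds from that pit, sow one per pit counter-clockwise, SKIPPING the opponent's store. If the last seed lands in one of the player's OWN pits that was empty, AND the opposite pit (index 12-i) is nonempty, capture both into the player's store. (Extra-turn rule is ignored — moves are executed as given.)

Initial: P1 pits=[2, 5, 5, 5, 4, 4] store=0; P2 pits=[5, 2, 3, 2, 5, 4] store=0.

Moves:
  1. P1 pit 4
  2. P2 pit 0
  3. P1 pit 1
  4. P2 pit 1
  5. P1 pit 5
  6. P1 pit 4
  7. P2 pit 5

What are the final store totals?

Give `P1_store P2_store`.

Move 1: P1 pit4 -> P1=[2,5,5,5,0,5](1) P2=[6,3,3,2,5,4](0)
Move 2: P2 pit0 -> P1=[2,5,5,5,0,5](1) P2=[0,4,4,3,6,5](1)
Move 3: P1 pit1 -> P1=[2,0,6,6,1,6](2) P2=[0,4,4,3,6,5](1)
Move 4: P2 pit1 -> P1=[2,0,6,6,1,6](2) P2=[0,0,5,4,7,6](1)
Move 5: P1 pit5 -> P1=[2,0,6,6,1,0](3) P2=[1,1,6,5,8,6](1)
Move 6: P1 pit4 -> P1=[2,0,6,6,0,0](5) P2=[0,1,6,5,8,6](1)
Move 7: P2 pit5 -> P1=[3,1,7,7,1,0](5) P2=[0,1,6,5,8,0](2)

Answer: 5 2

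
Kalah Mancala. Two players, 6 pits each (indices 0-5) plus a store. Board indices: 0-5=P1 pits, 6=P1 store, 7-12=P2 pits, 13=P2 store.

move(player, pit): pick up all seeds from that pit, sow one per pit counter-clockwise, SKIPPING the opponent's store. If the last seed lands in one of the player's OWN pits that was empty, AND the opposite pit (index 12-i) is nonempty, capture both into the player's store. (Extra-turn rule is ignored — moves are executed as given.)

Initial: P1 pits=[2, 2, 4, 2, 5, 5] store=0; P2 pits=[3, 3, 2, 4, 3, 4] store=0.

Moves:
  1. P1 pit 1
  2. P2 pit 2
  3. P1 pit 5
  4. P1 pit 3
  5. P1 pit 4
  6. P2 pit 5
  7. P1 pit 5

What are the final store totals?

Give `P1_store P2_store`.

Move 1: P1 pit1 -> P1=[2,0,5,3,5,5](0) P2=[3,3,2,4,3,4](0)
Move 2: P2 pit2 -> P1=[2,0,5,3,5,5](0) P2=[3,3,0,5,4,4](0)
Move 3: P1 pit5 -> P1=[2,0,5,3,5,0](1) P2=[4,4,1,6,4,4](0)
Move 4: P1 pit3 -> P1=[2,0,5,0,6,1](2) P2=[4,4,1,6,4,4](0)
Move 5: P1 pit4 -> P1=[2,0,5,0,0,2](3) P2=[5,5,2,7,4,4](0)
Move 6: P2 pit5 -> P1=[3,1,6,0,0,2](3) P2=[5,5,2,7,4,0](1)
Move 7: P1 pit5 -> P1=[3,1,6,0,0,0](4) P2=[6,5,2,7,4,0](1)

Answer: 4 1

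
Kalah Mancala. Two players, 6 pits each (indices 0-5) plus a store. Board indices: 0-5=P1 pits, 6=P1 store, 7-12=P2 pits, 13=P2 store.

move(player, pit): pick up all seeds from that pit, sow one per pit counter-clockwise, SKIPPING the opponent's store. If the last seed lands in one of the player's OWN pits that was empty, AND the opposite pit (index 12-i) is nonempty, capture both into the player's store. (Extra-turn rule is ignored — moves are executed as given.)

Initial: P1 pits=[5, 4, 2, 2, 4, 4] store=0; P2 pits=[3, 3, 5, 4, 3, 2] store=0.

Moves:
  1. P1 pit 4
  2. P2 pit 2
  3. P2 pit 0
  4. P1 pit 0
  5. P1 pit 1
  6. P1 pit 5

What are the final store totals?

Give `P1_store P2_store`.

Move 1: P1 pit4 -> P1=[5,4,2,2,0,5](1) P2=[4,4,5,4,3,2](0)
Move 2: P2 pit2 -> P1=[6,4,2,2,0,5](1) P2=[4,4,0,5,4,3](1)
Move 3: P2 pit0 -> P1=[6,4,2,2,0,5](1) P2=[0,5,1,6,5,3](1)
Move 4: P1 pit0 -> P1=[0,5,3,3,1,6](2) P2=[0,5,1,6,5,3](1)
Move 5: P1 pit1 -> P1=[0,0,4,4,2,7](3) P2=[0,5,1,6,5,3](1)
Move 6: P1 pit5 -> P1=[0,0,4,4,2,0](4) P2=[1,6,2,7,6,4](1)

Answer: 4 1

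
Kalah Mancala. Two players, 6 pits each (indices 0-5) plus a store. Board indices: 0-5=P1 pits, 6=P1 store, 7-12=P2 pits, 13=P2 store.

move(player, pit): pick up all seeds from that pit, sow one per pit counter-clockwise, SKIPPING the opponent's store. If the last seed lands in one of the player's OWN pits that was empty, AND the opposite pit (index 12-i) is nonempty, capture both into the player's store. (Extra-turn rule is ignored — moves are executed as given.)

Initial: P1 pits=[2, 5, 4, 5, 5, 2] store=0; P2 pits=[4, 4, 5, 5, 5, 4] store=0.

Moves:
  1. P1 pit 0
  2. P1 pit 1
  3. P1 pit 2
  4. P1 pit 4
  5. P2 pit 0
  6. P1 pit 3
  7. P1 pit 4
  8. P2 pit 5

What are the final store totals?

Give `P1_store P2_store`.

Move 1: P1 pit0 -> P1=[0,6,5,5,5,2](0) P2=[4,4,5,5,5,4](0)
Move 2: P1 pit1 -> P1=[0,0,6,6,6,3](1) P2=[5,4,5,5,5,4](0)
Move 3: P1 pit2 -> P1=[0,0,0,7,7,4](2) P2=[6,5,5,5,5,4](0)
Move 4: P1 pit4 -> P1=[0,0,0,7,0,5](3) P2=[7,6,6,6,6,4](0)
Move 5: P2 pit0 -> P1=[1,0,0,7,0,5](3) P2=[0,7,7,7,7,5](1)
Move 6: P1 pit3 -> P1=[1,0,0,0,1,6](4) P2=[1,8,8,8,7,5](1)
Move 7: P1 pit4 -> P1=[1,0,0,0,0,7](4) P2=[1,8,8,8,7,5](1)
Move 8: P2 pit5 -> P1=[2,1,1,1,0,7](4) P2=[1,8,8,8,7,0](2)

Answer: 4 2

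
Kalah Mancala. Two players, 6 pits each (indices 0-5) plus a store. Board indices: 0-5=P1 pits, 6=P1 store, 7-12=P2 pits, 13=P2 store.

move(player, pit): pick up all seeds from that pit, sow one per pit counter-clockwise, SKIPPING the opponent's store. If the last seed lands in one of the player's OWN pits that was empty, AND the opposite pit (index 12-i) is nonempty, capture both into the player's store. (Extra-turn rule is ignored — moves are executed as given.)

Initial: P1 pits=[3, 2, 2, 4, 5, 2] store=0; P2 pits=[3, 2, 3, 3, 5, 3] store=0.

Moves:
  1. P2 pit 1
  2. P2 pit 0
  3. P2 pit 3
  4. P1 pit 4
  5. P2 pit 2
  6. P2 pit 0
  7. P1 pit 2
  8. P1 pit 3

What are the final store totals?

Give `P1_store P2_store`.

Answer: 6 2

Derivation:
Move 1: P2 pit1 -> P1=[3,2,2,4,5,2](0) P2=[3,0,4,4,5,3](0)
Move 2: P2 pit0 -> P1=[3,2,2,4,5,2](0) P2=[0,1,5,5,5,3](0)
Move 3: P2 pit3 -> P1=[4,3,2,4,5,2](0) P2=[0,1,5,0,6,4](1)
Move 4: P1 pit4 -> P1=[4,3,2,4,0,3](1) P2=[1,2,6,0,6,4](1)
Move 5: P2 pit2 -> P1=[5,4,2,4,0,3](1) P2=[1,2,0,1,7,5](2)
Move 6: P2 pit0 -> P1=[5,4,2,4,0,3](1) P2=[0,3,0,1,7,5](2)
Move 7: P1 pit2 -> P1=[5,4,0,5,0,3](5) P2=[0,0,0,1,7,5](2)
Move 8: P1 pit3 -> P1=[5,4,0,0,1,4](6) P2=[1,1,0,1,7,5](2)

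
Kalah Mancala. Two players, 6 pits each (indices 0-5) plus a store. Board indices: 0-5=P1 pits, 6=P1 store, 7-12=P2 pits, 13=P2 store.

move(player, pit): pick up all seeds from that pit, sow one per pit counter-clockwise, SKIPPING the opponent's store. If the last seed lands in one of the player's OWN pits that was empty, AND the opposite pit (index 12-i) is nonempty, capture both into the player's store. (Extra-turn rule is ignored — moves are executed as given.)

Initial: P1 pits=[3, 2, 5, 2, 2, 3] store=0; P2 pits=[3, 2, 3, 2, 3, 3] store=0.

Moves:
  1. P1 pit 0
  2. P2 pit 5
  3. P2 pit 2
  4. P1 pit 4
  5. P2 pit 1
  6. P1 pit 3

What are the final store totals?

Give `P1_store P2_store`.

Answer: 2 3

Derivation:
Move 1: P1 pit0 -> P1=[0,3,6,3,2,3](0) P2=[3,2,3,2,3,3](0)
Move 2: P2 pit5 -> P1=[1,4,6,3,2,3](0) P2=[3,2,3,2,3,0](1)
Move 3: P2 pit2 -> P1=[0,4,6,3,2,3](0) P2=[3,2,0,3,4,0](3)
Move 4: P1 pit4 -> P1=[0,4,6,3,0,4](1) P2=[3,2,0,3,4,0](3)
Move 5: P2 pit1 -> P1=[0,4,6,3,0,4](1) P2=[3,0,1,4,4,0](3)
Move 6: P1 pit3 -> P1=[0,4,6,0,1,5](2) P2=[3,0,1,4,4,0](3)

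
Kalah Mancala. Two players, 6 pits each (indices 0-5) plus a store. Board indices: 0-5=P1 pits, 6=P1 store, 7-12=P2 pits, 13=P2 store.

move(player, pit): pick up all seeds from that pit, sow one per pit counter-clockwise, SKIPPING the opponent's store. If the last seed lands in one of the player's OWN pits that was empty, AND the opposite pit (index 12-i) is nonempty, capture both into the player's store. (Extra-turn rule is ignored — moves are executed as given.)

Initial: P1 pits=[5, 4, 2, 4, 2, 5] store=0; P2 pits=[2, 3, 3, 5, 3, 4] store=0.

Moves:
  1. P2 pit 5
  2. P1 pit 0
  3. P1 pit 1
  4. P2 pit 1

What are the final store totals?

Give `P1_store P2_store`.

Move 1: P2 pit5 -> P1=[6,5,3,4,2,5](0) P2=[2,3,3,5,3,0](1)
Move 2: P1 pit0 -> P1=[0,6,4,5,3,6](1) P2=[2,3,3,5,3,0](1)
Move 3: P1 pit1 -> P1=[0,0,5,6,4,7](2) P2=[3,3,3,5,3,0](1)
Move 4: P2 pit1 -> P1=[0,0,5,6,4,7](2) P2=[3,0,4,6,4,0](1)

Answer: 2 1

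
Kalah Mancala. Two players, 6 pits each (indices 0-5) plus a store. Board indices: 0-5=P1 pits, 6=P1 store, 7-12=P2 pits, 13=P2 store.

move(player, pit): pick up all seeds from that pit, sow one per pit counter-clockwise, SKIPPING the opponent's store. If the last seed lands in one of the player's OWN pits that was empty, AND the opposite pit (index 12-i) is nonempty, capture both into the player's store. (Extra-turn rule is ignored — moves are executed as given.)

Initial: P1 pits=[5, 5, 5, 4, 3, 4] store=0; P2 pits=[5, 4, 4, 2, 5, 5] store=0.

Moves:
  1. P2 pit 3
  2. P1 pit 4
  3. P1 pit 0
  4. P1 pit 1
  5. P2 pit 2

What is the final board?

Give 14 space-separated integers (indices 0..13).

Move 1: P2 pit3 -> P1=[5,5,5,4,3,4](0) P2=[5,4,4,0,6,6](0)
Move 2: P1 pit4 -> P1=[5,5,5,4,0,5](1) P2=[6,4,4,0,6,6](0)
Move 3: P1 pit0 -> P1=[0,6,6,5,1,6](1) P2=[6,4,4,0,6,6](0)
Move 4: P1 pit1 -> P1=[0,0,7,6,2,7](2) P2=[7,4,4,0,6,6](0)
Move 5: P2 pit2 -> P1=[0,0,7,6,2,7](2) P2=[7,4,0,1,7,7](1)

Answer: 0 0 7 6 2 7 2 7 4 0 1 7 7 1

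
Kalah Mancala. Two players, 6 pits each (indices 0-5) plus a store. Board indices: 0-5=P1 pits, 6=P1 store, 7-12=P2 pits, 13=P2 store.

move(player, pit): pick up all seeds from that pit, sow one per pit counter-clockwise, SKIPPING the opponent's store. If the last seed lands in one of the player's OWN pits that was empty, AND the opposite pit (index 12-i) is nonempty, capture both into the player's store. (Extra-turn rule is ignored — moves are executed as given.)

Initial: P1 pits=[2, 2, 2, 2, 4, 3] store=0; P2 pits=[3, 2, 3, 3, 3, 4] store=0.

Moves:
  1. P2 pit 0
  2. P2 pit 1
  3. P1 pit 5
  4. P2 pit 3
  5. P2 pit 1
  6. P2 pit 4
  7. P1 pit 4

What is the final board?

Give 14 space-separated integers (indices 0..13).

Move 1: P2 pit0 -> P1=[2,2,2,2,4,3](0) P2=[0,3,4,4,3,4](0)
Move 2: P2 pit1 -> P1=[2,2,2,2,4,3](0) P2=[0,0,5,5,4,4](0)
Move 3: P1 pit5 -> P1=[2,2,2,2,4,0](1) P2=[1,1,5,5,4,4](0)
Move 4: P2 pit3 -> P1=[3,3,2,2,4,0](1) P2=[1,1,5,0,5,5](1)
Move 5: P2 pit1 -> P1=[3,3,2,2,4,0](1) P2=[1,0,6,0,5,5](1)
Move 6: P2 pit4 -> P1=[4,4,3,2,4,0](1) P2=[1,0,6,0,0,6](2)
Move 7: P1 pit4 -> P1=[4,4,3,2,0,1](2) P2=[2,1,6,0,0,6](2)

Answer: 4 4 3 2 0 1 2 2 1 6 0 0 6 2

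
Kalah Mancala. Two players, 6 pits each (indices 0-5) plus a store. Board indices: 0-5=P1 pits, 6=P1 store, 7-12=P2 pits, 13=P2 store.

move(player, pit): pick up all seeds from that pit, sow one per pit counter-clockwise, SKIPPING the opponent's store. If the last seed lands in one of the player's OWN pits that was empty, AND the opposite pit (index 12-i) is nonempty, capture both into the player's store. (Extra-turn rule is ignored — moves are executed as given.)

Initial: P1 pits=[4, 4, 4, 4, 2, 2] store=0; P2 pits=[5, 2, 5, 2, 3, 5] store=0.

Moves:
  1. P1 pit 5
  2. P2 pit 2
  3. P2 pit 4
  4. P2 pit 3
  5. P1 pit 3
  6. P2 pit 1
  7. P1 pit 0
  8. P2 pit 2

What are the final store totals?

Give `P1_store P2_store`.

Move 1: P1 pit5 -> P1=[4,4,4,4,2,0](1) P2=[6,2,5,2,3,5](0)
Move 2: P2 pit2 -> P1=[5,4,4,4,2,0](1) P2=[6,2,0,3,4,6](1)
Move 3: P2 pit4 -> P1=[6,5,4,4,2,0](1) P2=[6,2,0,3,0,7](2)
Move 4: P2 pit3 -> P1=[6,5,4,4,2,0](1) P2=[6,2,0,0,1,8](3)
Move 5: P1 pit3 -> P1=[6,5,4,0,3,1](2) P2=[7,2,0,0,1,8](3)
Move 6: P2 pit1 -> P1=[6,5,0,0,3,1](2) P2=[7,0,1,0,1,8](8)
Move 7: P1 pit0 -> P1=[0,6,1,1,4,2](3) P2=[7,0,1,0,1,8](8)
Move 8: P2 pit2 -> P1=[0,6,0,1,4,2](3) P2=[7,0,0,0,1,8](10)

Answer: 3 10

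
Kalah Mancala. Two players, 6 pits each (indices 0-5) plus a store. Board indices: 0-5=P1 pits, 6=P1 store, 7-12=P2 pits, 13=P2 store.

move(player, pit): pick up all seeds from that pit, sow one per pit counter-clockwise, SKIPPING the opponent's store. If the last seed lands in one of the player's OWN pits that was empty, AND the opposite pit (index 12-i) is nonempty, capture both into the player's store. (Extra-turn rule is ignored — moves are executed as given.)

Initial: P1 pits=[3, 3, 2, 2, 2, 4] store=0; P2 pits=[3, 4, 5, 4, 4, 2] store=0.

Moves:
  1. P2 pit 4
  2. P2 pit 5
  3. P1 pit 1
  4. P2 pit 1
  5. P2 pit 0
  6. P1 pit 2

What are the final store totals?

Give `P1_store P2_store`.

Move 1: P2 pit4 -> P1=[4,4,2,2,2,4](0) P2=[3,4,5,4,0,3](1)
Move 2: P2 pit5 -> P1=[5,5,2,2,2,4](0) P2=[3,4,5,4,0,0](2)
Move 3: P1 pit1 -> P1=[5,0,3,3,3,5](1) P2=[3,4,5,4,0,0](2)
Move 4: P2 pit1 -> P1=[0,0,3,3,3,5](1) P2=[3,0,6,5,1,0](8)
Move 5: P2 pit0 -> P1=[0,0,3,3,3,5](1) P2=[0,1,7,6,1,0](8)
Move 6: P1 pit2 -> P1=[0,0,0,4,4,6](1) P2=[0,1,7,6,1,0](8)

Answer: 1 8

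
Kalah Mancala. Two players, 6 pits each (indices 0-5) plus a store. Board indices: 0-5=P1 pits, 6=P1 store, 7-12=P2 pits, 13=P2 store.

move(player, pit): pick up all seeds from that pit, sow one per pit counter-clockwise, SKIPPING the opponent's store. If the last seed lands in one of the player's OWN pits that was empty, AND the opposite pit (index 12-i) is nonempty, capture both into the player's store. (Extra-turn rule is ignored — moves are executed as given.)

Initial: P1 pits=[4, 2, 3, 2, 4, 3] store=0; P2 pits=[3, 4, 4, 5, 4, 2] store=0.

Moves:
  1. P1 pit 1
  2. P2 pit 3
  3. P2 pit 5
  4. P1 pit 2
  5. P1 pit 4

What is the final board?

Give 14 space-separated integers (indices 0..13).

Move 1: P1 pit1 -> P1=[4,0,4,3,4,3](0) P2=[3,4,4,5,4,2](0)
Move 2: P2 pit3 -> P1=[5,1,4,3,4,3](0) P2=[3,4,4,0,5,3](1)
Move 3: P2 pit5 -> P1=[6,2,4,3,4,3](0) P2=[3,4,4,0,5,0](2)
Move 4: P1 pit2 -> P1=[6,2,0,4,5,4](1) P2=[3,4,4,0,5,0](2)
Move 5: P1 pit4 -> P1=[6,2,0,4,0,5](2) P2=[4,5,5,0,5,0](2)

Answer: 6 2 0 4 0 5 2 4 5 5 0 5 0 2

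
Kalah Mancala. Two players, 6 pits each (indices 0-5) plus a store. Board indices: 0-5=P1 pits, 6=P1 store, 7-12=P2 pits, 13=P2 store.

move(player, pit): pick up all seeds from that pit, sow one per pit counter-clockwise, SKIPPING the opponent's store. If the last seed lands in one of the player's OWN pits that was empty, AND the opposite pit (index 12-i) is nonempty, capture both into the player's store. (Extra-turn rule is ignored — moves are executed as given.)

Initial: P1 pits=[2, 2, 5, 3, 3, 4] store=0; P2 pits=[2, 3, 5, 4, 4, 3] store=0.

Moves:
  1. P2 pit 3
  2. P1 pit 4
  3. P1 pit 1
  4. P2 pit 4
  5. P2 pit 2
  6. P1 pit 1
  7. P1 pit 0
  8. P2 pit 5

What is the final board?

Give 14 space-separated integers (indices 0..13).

Answer: 1 2 10 6 2 6 1 3 3 0 1 1 0 4

Derivation:
Move 1: P2 pit3 -> P1=[3,2,5,3,3,4](0) P2=[2,3,5,0,5,4](1)
Move 2: P1 pit4 -> P1=[3,2,5,3,0,5](1) P2=[3,3,5,0,5,4](1)
Move 3: P1 pit1 -> P1=[3,0,6,4,0,5](1) P2=[3,3,5,0,5,4](1)
Move 4: P2 pit4 -> P1=[4,1,7,4,0,5](1) P2=[3,3,5,0,0,5](2)
Move 5: P2 pit2 -> P1=[5,1,7,4,0,5](1) P2=[3,3,0,1,1,6](3)
Move 6: P1 pit1 -> P1=[5,0,8,4,0,5](1) P2=[3,3,0,1,1,6](3)
Move 7: P1 pit0 -> P1=[0,1,9,5,1,6](1) P2=[3,3,0,1,1,6](3)
Move 8: P2 pit5 -> P1=[1,2,10,6,2,6](1) P2=[3,3,0,1,1,0](4)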